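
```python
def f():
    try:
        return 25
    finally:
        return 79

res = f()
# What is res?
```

Step-by-step execution trace:
1. `f()` enters try: `return 25` sets pending return value 25.
2. Before returning, `finally: return 79` runs and overrides the pending return.
3. f() returns 79 → res = 79.
Result: 79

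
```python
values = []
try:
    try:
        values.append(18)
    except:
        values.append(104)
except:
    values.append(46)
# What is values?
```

Step-by-step execution trace:
1. Inner try: `values.append(18)` → values = [18]. No exception raised.
2. Inner `except` is skipped.
3. Inner try completes normally; outer `except` is skipped.
Result: [18]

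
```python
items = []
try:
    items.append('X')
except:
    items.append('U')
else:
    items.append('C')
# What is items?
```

Step-by-step execution trace:
1. try: `items.append('X')` → items = ['X']. No exception raised.
2. `except` is skipped.
3. `else` runs (try completed without exception): `items.append('C')` → items = ['X', 'C'].
Result: ['X', 'C']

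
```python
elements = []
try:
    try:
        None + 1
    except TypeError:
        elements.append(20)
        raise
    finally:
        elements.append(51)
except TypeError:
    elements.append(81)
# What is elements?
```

Step-by-step execution trace:
1. Inner try: `None + 1` raises TypeError.
2. Inner `except TypeError` matches → `elements.append(20)` → elements = [20].
3. bare `raise` re-raises TypeError.
4. Inner `finally` runs during unwinding: `elements.append(51)` → elements = [20, 51].
5. Outer `except TypeError` matches → `elements.append(81)` → elements = [20, 51, 81].
Result: [20, 51, 81]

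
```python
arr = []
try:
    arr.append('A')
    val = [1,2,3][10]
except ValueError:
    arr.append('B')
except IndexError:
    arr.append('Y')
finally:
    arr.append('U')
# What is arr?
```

Step-by-step execution trace:
1. try: `arr.append('A')` → arr = ['A'].
2. `val = [1,2,3][10]` raises IndexError.
3. `except ValueError` does not match IndexError; skipped.
4. `except IndexError` matches → `arr.append('Y')` → arr = ['A', 'Y'].
5. finally always runs: `arr.append('U')` → arr = ['A', 'Y', 'U'].
Result: ['A', 'Y', 'U']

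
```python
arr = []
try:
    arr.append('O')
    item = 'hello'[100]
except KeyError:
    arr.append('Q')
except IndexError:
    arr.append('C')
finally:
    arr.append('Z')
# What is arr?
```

Step-by-step execution trace:
1. try: `arr.append('O')` → arr = ['O'].
2. `item = 'hello'[100]` raises IndexError.
3. `except KeyError` does not match IndexError; skipped.
4. `except IndexError` matches → `arr.append('C')` → arr = ['O', 'C'].
5. finally always runs: `arr.append('Z')` → arr = ['O', 'C', 'Z'].
Result: ['O', 'C', 'Z']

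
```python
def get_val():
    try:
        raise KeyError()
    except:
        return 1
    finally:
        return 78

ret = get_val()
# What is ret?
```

Step-by-step execution trace:
1. `get_val()` enters try: `raise KeyError()` raises KeyError.
2. bare `except` matches → `return 1` sets pending return value 1.
3. Before returning, `finally: return 78` runs and overrides the pending return.
4. get_val() returns 78 → ret = 78.
Result: 78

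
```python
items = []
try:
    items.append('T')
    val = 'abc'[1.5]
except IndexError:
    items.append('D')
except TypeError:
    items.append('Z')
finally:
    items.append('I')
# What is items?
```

Step-by-step execution trace:
1. try: `items.append('T')` → items = ['T'].
2. `val = 'abc'[1.5]` raises TypeError.
3. `except IndexError` does not match TypeError; skipped.
4. `except TypeError` matches → `items.append('Z')` → items = ['T', 'Z'].
5. finally always runs: `items.append('I')` → items = ['T', 'Z', 'I'].
Result: ['T', 'Z', 'I']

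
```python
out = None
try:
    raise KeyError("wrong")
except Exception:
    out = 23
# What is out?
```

Step-by-step execution trace:
1. `raise KeyError(...)` raises KeyError.
2. `except Exception` matches (KeyError is a subclass of Exception) → out = 23.
Result: 23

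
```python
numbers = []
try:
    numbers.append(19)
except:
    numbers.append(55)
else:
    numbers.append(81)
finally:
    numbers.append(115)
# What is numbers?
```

Step-by-step execution trace:
1. try: `numbers.append(19)` → numbers = [19]. No exception raised.
2. `except` is skipped.
3. `else` runs: `numbers.append(81)` → numbers = [19, 81].
4. `finally` always runs: `numbers.append(115)` → numbers = [19, 81, 115].
Result: [19, 81, 115]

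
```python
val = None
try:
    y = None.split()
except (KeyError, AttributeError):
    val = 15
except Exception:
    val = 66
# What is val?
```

Step-by-step execution trace:
1. `y = None.split()` raises AttributeError.
2. `except (KeyError, AttributeError)` matches (AttributeError is in the tuple) → val = 15.
3. `except Exception` is not reached.
Result: 15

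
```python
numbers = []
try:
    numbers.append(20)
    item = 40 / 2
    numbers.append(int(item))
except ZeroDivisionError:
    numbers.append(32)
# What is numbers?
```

Step-by-step execution trace:
1. try: `numbers.append(20)` → numbers = [20].
2. `item = 40 / 2` → item = 20.0. No exception raised.
3. `numbers.append(int(item))` → numbers = [20, 20].
4. `except ZeroDivisionError` is skipped (no exception was raised).
Result: [20, 20]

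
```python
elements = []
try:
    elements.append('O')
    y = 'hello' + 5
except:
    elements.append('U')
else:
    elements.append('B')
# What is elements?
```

Step-by-step execution trace:
1. try: `elements.append('O')` → elements = ['O'].
2. `y = 'hello' + 5` raises TypeError.
3. bare `except` matches → `elements.append('U')` → elements = ['O', 'U'].
4. `else` is skipped (an exception was raised).
Result: ['O', 'U']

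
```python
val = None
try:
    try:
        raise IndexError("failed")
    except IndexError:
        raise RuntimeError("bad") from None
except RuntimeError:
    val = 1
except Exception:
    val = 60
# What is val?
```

Step-by-step execution trace:
1. Inner try raises IndexError; inner `except IndexError` catches it.
2. `raise RuntimeError(...) from None` raises RuntimeError (from None suppresses __context__, but the active exception is still RuntimeError).
3. Outer `except RuntimeError` matches → val = 1.
4. `except Exception` is not reached.
Result: 1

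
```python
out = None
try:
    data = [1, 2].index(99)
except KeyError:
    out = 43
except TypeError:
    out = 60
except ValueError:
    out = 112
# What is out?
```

Step-by-step execution trace:
1. `data = [1, 2].index(99)` raises ValueError.
2. `except KeyError` does not match ValueError; skipped.
3. `except TypeError` does not match ValueError; skipped.
4. `except ValueError` matches → out = 112.
Result: 112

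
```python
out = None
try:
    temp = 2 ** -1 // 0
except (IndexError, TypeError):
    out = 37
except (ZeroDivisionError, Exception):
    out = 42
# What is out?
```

Step-by-step execution trace:
1. `temp = 2 ** -1 // 0` raises ZeroDivisionError.
2. `except (IndexError, TypeError)` does not match ZeroDivisionError; skipped.
3. `except (ZeroDivisionError, Exception)` matches (ZeroDivisionError is in the tuple) → out = 42.
Result: 42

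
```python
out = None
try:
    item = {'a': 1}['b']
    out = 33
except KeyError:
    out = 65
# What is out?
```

Step-by-step execution trace:
1. `item = {'a': 1}['b']` raises KeyError.
2. `out = 33` is not reached.
3. `except KeyError` matches → out = 65.
Result: 65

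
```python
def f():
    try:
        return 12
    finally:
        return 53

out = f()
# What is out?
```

Step-by-step execution trace:
1. `f()` enters try: `return 12` sets pending return value 12.
2. Before returning, `finally: return 53` runs and overrides the pending return.
3. f() returns 53 → out = 53.
Result: 53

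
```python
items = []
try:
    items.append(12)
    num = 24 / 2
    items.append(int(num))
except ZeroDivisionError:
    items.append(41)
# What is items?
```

Step-by-step execution trace:
1. try: `items.append(12)` → items = [12].
2. `num = 24 / 2` → num = 12.0. No exception raised.
3. `items.append(int(num))` → items = [12, 12].
4. `except ZeroDivisionError` is skipped (no exception was raised).
Result: [12, 12]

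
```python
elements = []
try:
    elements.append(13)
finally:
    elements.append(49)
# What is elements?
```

Step-by-step execution trace:
1. try: `elements.append(13)` → elements = [13].
2. The try body completes without raising.
3. finally always runs: `elements.append(49)` → elements = [13, 49].
Result: [13, 49]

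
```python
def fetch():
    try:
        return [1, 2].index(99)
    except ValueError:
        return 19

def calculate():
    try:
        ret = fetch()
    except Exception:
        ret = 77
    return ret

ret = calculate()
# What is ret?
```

Step-by-step execution trace:
1. `calculate()` calls `fetch()`.
2. In fetch: `[1, 2].index(99)` raises ValueError; `except ValueError` catches it → returns 19.
3. In calculate: `ret = fetch()` → ret = 19. No exception reaches calculate.
4. `except Exception` is skipped; calculate returns 19.
5. ret = 19.
Result: 19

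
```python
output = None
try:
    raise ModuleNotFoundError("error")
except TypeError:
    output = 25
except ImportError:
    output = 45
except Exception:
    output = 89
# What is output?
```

Step-by-step execution trace:
1. `raise ModuleNotFoundError(...)` raises ModuleNotFoundError.
2. `except TypeError` does not match (ModuleNotFoundError is not a subclass of TypeError); skipped.
3. `except ImportError` matches (ModuleNotFoundError is a subclass of ImportError) → output = 45.
4. `except Exception` is not reached.
Result: 45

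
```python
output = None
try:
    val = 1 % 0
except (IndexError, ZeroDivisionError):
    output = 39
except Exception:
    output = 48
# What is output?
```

Step-by-step execution trace:
1. `val = 1 % 0` raises ZeroDivisionError.
2. `except (IndexError, ZeroDivisionError)` matches (ZeroDivisionError is in the tuple) → output = 39.
3. `except Exception` is not reached.
Result: 39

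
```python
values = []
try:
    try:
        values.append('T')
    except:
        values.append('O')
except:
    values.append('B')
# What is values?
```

Step-by-step execution trace:
1. Inner try: `values.append('T')` → values = ['T']. No exception raised.
2. Inner `except` is skipped.
3. Inner try completes normally; outer `except` is skipped.
Result: ['T']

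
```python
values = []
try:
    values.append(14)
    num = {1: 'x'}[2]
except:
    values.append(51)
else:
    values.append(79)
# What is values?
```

Step-by-step execution trace:
1. try: `values.append(14)` → values = [14].
2. `num = {1: 'x'}[2]` raises KeyError.
3. bare `except` matches → `values.append(51)` → values = [14, 51].
4. `else` is skipped (an exception was raised).
Result: [14, 51]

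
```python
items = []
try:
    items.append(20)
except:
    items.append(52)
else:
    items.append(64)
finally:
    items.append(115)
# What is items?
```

Step-by-step execution trace:
1. try: `items.append(20)` → items = [20]. No exception raised.
2. `except` is skipped.
3. `else` runs: `items.append(64)` → items = [20, 64].
4. `finally` always runs: `items.append(115)` → items = [20, 64, 115].
Result: [20, 64, 115]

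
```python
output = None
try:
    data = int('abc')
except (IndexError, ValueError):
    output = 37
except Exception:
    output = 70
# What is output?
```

Step-by-step execution trace:
1. `data = int('abc')` raises ValueError.
2. `except (IndexError, ValueError)` matches (ValueError is in the tuple) → output = 37.
3. `except Exception` is not reached.
Result: 37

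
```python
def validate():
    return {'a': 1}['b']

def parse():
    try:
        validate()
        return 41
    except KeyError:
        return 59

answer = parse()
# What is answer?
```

Step-by-step execution trace:
1. `parse()` calls `validate()`.
2. `validate()` evaluates `{'a': 1}['b']`, which raises KeyError; it propagates to the caller.
3. `return 41` is not reached.
4. `except KeyError` in parse matches → returns 59.
5. answer = 59.
Result: 59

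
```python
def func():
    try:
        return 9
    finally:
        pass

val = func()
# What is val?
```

Step-by-step execution trace:
1. `func()` enters try: `return 9` sets pending return value 9.
2. Before returning, `finally: pass` runs (no effect).
3. func() returns 9 → val = 9.
Result: 9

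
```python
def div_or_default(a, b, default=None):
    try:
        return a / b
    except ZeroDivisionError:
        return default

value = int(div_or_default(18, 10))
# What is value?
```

Step-by-step execution trace:
1. `div_or_default(18, 10)` enters try: `return 18 / 10` → returns 1.8. No exception raised.
2. `except ZeroDivisionError` is skipped.
3. `int(1.8)` → 1 → value = 1.
Result: 1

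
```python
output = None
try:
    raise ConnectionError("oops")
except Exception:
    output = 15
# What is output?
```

Step-by-step execution trace:
1. `raise ConnectionError(...)` raises ConnectionError.
2. `except Exception` matches (ConnectionError is a subclass of Exception) → output = 15.
Result: 15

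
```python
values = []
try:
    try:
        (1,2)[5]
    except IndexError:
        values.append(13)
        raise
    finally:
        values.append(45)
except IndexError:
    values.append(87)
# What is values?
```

Step-by-step execution trace:
1. Inner try: `(1,2)[5]` raises IndexError.
2. Inner `except IndexError` matches → `values.append(13)` → values = [13].
3. bare `raise` re-raises IndexError.
4. Inner `finally` runs during unwinding: `values.append(45)` → values = [13, 45].
5. Outer `except IndexError` matches → `values.append(87)` → values = [13, 45, 87].
Result: [13, 45, 87]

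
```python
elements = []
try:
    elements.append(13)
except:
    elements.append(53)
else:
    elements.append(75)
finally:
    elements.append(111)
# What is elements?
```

Step-by-step execution trace:
1. try: `elements.append(13)` → elements = [13]. No exception raised.
2. `except` is skipped.
3. `else` runs: `elements.append(75)` → elements = [13, 75].
4. `finally` always runs: `elements.append(111)` → elements = [13, 75, 111].
Result: [13, 75, 111]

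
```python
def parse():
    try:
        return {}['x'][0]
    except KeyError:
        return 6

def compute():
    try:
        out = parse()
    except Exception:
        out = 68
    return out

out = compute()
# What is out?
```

Step-by-step execution trace:
1. `compute()` calls `parse()`.
2. In parse: `{}['x'][0]` raises KeyError; `except KeyError` catches it → returns 6.
3. In compute: `out = parse()` → out = 6. No exception reaches compute.
4. `except Exception` is skipped; compute returns 6.
5. out = 6.
Result: 6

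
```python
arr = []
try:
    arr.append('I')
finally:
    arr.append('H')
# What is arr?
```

Step-by-step execution trace:
1. try: `arr.append('I')` → arr = ['I'].
2. The try body completes without raising.
3. finally always runs: `arr.append('H')` → arr = ['I', 'H'].
Result: ['I', 'H']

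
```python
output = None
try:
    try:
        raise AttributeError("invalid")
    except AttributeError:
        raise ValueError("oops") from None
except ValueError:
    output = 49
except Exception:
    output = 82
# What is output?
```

Step-by-step execution trace:
1. Inner try raises AttributeError; inner `except AttributeError` catches it.
2. `raise ValueError(...) from None` raises ValueError (from None suppresses __context__, but the active exception is still ValueError).
3. Outer `except ValueError` matches → output = 49.
4. `except Exception` is not reached.
Result: 49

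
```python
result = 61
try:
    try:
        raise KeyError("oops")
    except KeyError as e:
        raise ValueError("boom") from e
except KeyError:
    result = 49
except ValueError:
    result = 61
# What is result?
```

Step-by-step execution trace:
1. Inner try raises KeyError; inner `except KeyError as e` catches it.
2. `raise ValueError(...) from e` raises ValueError (KeyError is attached as __cause__, but only ValueError is active).
3. Outer `except KeyError` does not match ValueError; skipped.
4. Outer `except ValueError` matches → result = 61.
Result: 61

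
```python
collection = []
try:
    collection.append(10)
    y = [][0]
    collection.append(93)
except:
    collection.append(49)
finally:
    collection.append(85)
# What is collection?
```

Step-by-step execution trace:
1. try: `collection.append(10)` → collection = [10].
2. `y = [][0]` raises IndexError; `collection.append(93)` is not reached.
3. bare `except` matches → `collection.append(49)` → collection = [10, 49].
4. finally always runs: `collection.append(85)` → collection = [10, 49, 85].
Result: [10, 49, 85]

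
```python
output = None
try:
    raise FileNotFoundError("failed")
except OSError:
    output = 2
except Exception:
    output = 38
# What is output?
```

Step-by-step execution trace:
1. `raise FileNotFoundError(...)` raises FileNotFoundError.
2. `except OSError` matches (FileNotFoundError is a subclass of OSError) → output = 2.
3. `except Exception` is not reached.
Result: 2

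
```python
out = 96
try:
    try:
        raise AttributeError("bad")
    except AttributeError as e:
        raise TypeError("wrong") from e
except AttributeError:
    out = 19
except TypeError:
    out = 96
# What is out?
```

Step-by-step execution trace:
1. Inner try raises AttributeError; inner `except AttributeError as e` catches it.
2. `raise TypeError(...) from e` raises TypeError (AttributeError is attached as __cause__, but only TypeError is active).
3. Outer `except AttributeError` does not match TypeError; skipped.
4. Outer `except TypeError` matches → out = 96.
Result: 96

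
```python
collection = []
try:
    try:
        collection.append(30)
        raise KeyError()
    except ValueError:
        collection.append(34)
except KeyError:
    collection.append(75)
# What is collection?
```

Step-by-step execution trace:
1. Inner try: `collection.append(30)` → collection = [30].
2. `raise KeyError()` raises KeyError.
3. Inner `except ValueError` does not match KeyError; exception propagates to outer try.
4. Outer `except KeyError` matches → `collection.append(75)` → collection = [30, 75].
Result: [30, 75]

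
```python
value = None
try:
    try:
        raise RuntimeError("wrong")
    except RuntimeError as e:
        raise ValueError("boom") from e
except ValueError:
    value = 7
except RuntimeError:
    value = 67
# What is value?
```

Step-by-step execution trace:
1. Inner try raises RuntimeError; inner `except RuntimeError as e` catches it.
2. `raise ValueError(...) from e` raises ValueError (RuntimeError is attached as __cause__, but only ValueError is active).
3. Outer `except ValueError` matches → value = 7.
4. `except RuntimeError` is not reached.
Result: 7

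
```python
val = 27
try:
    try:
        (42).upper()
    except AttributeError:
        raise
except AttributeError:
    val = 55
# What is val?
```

Step-by-step execution trace:
1. Inner try: `(42).upper()` raises AttributeError.
2. Inner `except AttributeError` matches; bare `raise` re-raises the same AttributeError.
3. Outer `except AttributeError` matches → val = 55.
Result: 55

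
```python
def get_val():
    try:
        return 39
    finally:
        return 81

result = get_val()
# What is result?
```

Step-by-step execution trace:
1. `get_val()` enters try: `return 39` sets pending return value 39.
2. Before returning, `finally: return 81` runs and overrides the pending return.
3. get_val() returns 81 → result = 81.
Result: 81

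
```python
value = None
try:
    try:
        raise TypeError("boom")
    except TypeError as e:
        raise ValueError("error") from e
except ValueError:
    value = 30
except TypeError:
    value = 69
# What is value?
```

Step-by-step execution trace:
1. Inner try raises TypeError; inner `except TypeError as e` catches it.
2. `raise ValueError(...) from e` raises ValueError (TypeError is attached as __cause__, but only ValueError is active).
3. Outer `except ValueError` matches → value = 30.
4. `except TypeError` is not reached.
Result: 30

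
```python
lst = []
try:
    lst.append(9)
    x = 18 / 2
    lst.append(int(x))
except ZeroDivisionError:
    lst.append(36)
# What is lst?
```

Step-by-step execution trace:
1. try: `lst.append(9)` → lst = [9].
2. `x = 18 / 2` → x = 9.0. No exception raised.
3. `lst.append(int(x))` → lst = [9, 9].
4. `except ZeroDivisionError` is skipped (no exception was raised).
Result: [9, 9]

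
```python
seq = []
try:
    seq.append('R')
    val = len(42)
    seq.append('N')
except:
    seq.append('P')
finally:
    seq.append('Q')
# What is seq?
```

Step-by-step execution trace:
1. try: `seq.append('R')` → seq = ['R'].
2. `val = len(42)` raises TypeError; `seq.append('N')` is not reached.
3. bare `except` matches → `seq.append('P')` → seq = ['R', 'P'].
4. finally always runs: `seq.append('Q')` → seq = ['R', 'P', 'Q'].
Result: ['R', 'P', 'Q']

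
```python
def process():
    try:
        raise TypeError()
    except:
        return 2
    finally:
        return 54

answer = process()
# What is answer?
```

Step-by-step execution trace:
1. `process()` enters try: `raise TypeError()` raises TypeError.
2. bare `except` matches → `return 2` sets pending return value 2.
3. Before returning, `finally: return 54` runs and overrides the pending return.
4. process() returns 54 → answer = 54.
Result: 54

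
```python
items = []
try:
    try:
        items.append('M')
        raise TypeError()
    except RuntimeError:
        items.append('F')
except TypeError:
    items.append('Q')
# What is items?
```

Step-by-step execution trace:
1. Inner try: `items.append('M')` → items = ['M'].
2. `raise TypeError()` raises TypeError.
3. Inner `except RuntimeError` does not match TypeError; exception propagates to outer try.
4. Outer `except TypeError` matches → `items.append('Q')` → items = ['M', 'Q'].
Result: ['M', 'Q']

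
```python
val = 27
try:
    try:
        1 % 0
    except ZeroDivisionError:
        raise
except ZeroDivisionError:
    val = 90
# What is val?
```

Step-by-step execution trace:
1. Inner try: `1 % 0` raises ZeroDivisionError.
2. Inner `except ZeroDivisionError` matches; bare `raise` re-raises the same ZeroDivisionError.
3. Outer `except ZeroDivisionError` matches → val = 90.
Result: 90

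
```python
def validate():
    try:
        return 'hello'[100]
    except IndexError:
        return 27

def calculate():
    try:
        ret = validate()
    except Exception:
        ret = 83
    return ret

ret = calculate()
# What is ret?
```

Step-by-step execution trace:
1. `calculate()` calls `validate()`.
2. In validate: `'hello'[100]` raises IndexError; `except IndexError` catches it → returns 27.
3. In calculate: `ret = validate()` → ret = 27. No exception reaches calculate.
4. `except Exception` is skipped; calculate returns 27.
5. ret = 27.
Result: 27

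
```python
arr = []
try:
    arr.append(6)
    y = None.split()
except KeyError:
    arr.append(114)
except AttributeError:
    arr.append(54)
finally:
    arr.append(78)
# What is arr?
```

Step-by-step execution trace:
1. try: `arr.append(6)` → arr = [6].
2. `y = None.split()` raises AttributeError.
3. `except KeyError` does not match AttributeError; skipped.
4. `except AttributeError` matches → `arr.append(54)` → arr = [6, 54].
5. finally always runs: `arr.append(78)` → arr = [6, 54, 78].
Result: [6, 54, 78]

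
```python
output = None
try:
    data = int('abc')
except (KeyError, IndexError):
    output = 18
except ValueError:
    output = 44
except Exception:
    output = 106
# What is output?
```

Step-by-step execution trace:
1. `data = int('abc')` raises ValueError.
2. `except (KeyError, IndexError)` does not match ValueError; skipped.
3. `except ValueError` matches (exact type match) → output = 44.
4. `except Exception` is not reached.
Result: 44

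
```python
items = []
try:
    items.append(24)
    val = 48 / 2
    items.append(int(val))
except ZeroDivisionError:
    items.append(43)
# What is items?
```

Step-by-step execution trace:
1. try: `items.append(24)` → items = [24].
2. `val = 48 / 2` → val = 24.0. No exception raised.
3. `items.append(int(val))` → items = [24, 24].
4. `except ZeroDivisionError` is skipped (no exception was raised).
Result: [24, 24]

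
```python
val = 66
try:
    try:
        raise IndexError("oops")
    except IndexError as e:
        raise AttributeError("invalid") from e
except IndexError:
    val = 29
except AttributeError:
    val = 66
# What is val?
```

Step-by-step execution trace:
1. Inner try raises IndexError; inner `except IndexError as e` catches it.
2. `raise AttributeError(...) from e` raises AttributeError (IndexError is attached as __cause__, but only AttributeError is active).
3. Outer `except IndexError` does not match AttributeError; skipped.
4. Outer `except AttributeError` matches → val = 66.
Result: 66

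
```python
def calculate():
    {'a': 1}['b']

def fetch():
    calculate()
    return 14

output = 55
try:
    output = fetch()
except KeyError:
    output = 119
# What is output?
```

Step-by-step execution trace:
1. output starts at 55.
2. try: `fetch()` calls `calculate()`.
3. `calculate()` evaluates `{'a': 1}['b']`, which raises KeyError; it propagates through fetch (uncaught).
4. `return 14` in fetch is not reached; the assignment to output does not complete.
5. `except KeyError` matches → output = 119.
Result: 119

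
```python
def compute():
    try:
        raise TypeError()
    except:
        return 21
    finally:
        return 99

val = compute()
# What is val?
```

Step-by-step execution trace:
1. `compute()` enters try: `raise TypeError()` raises TypeError.
2. bare `except` matches → `return 21` sets pending return value 21.
3. Before returning, `finally: return 99` runs and overrides the pending return.
4. compute() returns 99 → val = 99.
Result: 99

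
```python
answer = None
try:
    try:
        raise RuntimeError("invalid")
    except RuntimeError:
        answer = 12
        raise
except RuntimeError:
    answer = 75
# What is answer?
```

Step-by-step execution trace:
1. Inner try: `raise RuntimeError("invalid")` raises RuntimeError.
2. Inner `except RuntimeError` matches → answer = 12.
3. bare `raise` re-raises the same RuntimeError.
4. Outer `except RuntimeError` matches → answer = 75.
Result: 75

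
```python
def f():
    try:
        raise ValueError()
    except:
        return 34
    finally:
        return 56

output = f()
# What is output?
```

Step-by-step execution trace:
1. `f()` enters try: `raise ValueError()` raises ValueError.
2. bare `except` matches → `return 34` sets pending return value 34.
3. Before returning, `finally: return 56` runs and overrides the pending return.
4. f() returns 56 → output = 56.
Result: 56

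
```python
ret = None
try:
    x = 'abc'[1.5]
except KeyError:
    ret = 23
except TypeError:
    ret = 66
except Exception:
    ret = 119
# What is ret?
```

Step-by-step execution trace:
1. `x = 'abc'[1.5]` raises TypeError.
2. `except KeyError` does not match TypeError; skipped.
3. `except TypeError` matches → ret = 66.
4. Remaining except clauses are skipped.
Result: 66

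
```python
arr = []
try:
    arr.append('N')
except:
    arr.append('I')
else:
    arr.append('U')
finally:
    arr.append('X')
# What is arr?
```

Step-by-step execution trace:
1. try: `arr.append('N')` → arr = ['N']. No exception raised.
2. `except` is skipped.
3. `else` runs: `arr.append('U')` → arr = ['N', 'U'].
4. `finally` always runs: `arr.append('X')` → arr = ['N', 'U', 'X'].
Result: ['N', 'U', 'X']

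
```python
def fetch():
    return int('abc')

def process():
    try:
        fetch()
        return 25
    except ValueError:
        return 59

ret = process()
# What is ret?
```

Step-by-step execution trace:
1. `process()` calls `fetch()`.
2. `fetch()` evaluates `int('abc')`, which raises ValueError; it propagates to the caller.
3. `return 25` is not reached.
4. `except ValueError` in process matches → returns 59.
5. ret = 59.
Result: 59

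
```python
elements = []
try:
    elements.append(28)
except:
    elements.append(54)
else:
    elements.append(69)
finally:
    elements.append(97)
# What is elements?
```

Step-by-step execution trace:
1. try: `elements.append(28)` → elements = [28]. No exception raised.
2. `except` is skipped.
3. `else` runs: `elements.append(69)` → elements = [28, 69].
4. `finally` always runs: `elements.append(97)` → elements = [28, 69, 97].
Result: [28, 69, 97]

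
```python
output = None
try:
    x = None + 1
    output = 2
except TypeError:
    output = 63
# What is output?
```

Step-by-step execution trace:
1. `x = None + 1` raises TypeError.
2. `output = 2` is not reached.
3. `except TypeError` matches → output = 63.
Result: 63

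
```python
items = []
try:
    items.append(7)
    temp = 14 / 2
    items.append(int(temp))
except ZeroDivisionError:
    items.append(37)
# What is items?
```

Step-by-step execution trace:
1. try: `items.append(7)` → items = [7].
2. `temp = 14 / 2` → temp = 7.0. No exception raised.
3. `items.append(int(temp))` → items = [7, 7].
4. `except ZeroDivisionError` is skipped (no exception was raised).
Result: [7, 7]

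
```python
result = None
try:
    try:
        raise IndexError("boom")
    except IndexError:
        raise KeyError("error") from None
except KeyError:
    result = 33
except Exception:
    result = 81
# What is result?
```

Step-by-step execution trace:
1. Inner try raises IndexError; inner `except IndexError` catches it.
2. `raise KeyError(...) from None` raises KeyError (from None suppresses __context__, but the active exception is still KeyError).
3. Outer `except KeyError` matches → result = 33.
4. `except Exception` is not reached.
Result: 33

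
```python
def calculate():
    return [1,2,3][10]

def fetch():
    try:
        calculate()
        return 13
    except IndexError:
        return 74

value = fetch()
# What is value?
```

Step-by-step execution trace:
1. `fetch()` calls `calculate()`.
2. `calculate()` evaluates `[1,2,3][10]`, which raises IndexError; it propagates to the caller.
3. `return 13` is not reached.
4. `except IndexError` in fetch matches → returns 74.
5. value = 74.
Result: 74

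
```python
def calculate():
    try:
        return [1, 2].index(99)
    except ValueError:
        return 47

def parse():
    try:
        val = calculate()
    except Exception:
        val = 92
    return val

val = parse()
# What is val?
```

Step-by-step execution trace:
1. `parse()` calls `calculate()`.
2. In calculate: `[1, 2].index(99)` raises ValueError; `except ValueError` catches it → returns 47.
3. In parse: `val = calculate()` → val = 47. No exception reaches parse.
4. `except Exception` is skipped; parse returns 47.
5. val = 47.
Result: 47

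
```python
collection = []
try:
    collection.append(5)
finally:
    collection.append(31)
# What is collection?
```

Step-by-step execution trace:
1. try: `collection.append(5)` → collection = [5].
2. The try body completes without raising.
3. finally always runs: `collection.append(31)` → collection = [5, 31].
Result: [5, 31]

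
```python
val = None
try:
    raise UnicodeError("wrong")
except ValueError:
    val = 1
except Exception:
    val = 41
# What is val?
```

Step-by-step execution trace:
1. `raise UnicodeError(...)` raises UnicodeError.
2. `except ValueError` matches (UnicodeError is a subclass of ValueError) → val = 1.
3. `except Exception` is not reached.
Result: 1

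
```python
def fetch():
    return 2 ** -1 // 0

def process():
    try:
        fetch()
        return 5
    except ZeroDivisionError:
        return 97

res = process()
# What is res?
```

Step-by-step execution trace:
1. `process()` calls `fetch()`.
2. `fetch()` evaluates `2 ** -1 // 0`, which raises ZeroDivisionError; it propagates to the caller.
3. `return 5` is not reached.
4. `except ZeroDivisionError` in process matches → returns 97.
5. res = 97.
Result: 97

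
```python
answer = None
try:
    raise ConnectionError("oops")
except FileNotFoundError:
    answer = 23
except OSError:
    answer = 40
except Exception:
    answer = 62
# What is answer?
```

Step-by-step execution trace:
1. `raise ConnectionError(...)` raises ConnectionError.
2. `except FileNotFoundError` does not match (ConnectionError is not a subclass of FileNotFoundError); skipped.
3. `except OSError` matches (ConnectionError is a subclass of OSError) → answer = 40.
4. `except Exception` is not reached.
Result: 40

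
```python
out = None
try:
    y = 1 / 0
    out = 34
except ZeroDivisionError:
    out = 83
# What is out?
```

Step-by-step execution trace:
1. `y = 1 / 0` raises ZeroDivisionError.
2. `out = 34` is not reached.
3. `except ZeroDivisionError` matches → out = 83.
Result: 83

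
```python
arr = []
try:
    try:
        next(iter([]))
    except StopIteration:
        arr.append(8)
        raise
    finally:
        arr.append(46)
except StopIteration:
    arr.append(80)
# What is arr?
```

Step-by-step execution trace:
1. Inner try: `next(iter([]))` raises StopIteration.
2. Inner `except StopIteration` matches → `arr.append(8)` → arr = [8].
3. bare `raise` re-raises StopIteration.
4. Inner `finally` runs during unwinding: `arr.append(46)` → arr = [8, 46].
5. Outer `except StopIteration` matches → `arr.append(80)` → arr = [8, 46, 80].
Result: [8, 46, 80]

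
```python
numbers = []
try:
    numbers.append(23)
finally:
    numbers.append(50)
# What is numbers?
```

Step-by-step execution trace:
1. try: `numbers.append(23)` → numbers = [23].
2. The try body completes without raising.
3. finally always runs: `numbers.append(50)` → numbers = [23, 50].
Result: [23, 50]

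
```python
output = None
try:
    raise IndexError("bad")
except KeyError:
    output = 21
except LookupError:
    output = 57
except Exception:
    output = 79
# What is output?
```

Step-by-step execution trace:
1. `raise IndexError(...)` raises IndexError.
2. `except KeyError` does not match (IndexError is not a subclass of KeyError); skipped.
3. `except LookupError` matches (IndexError is a subclass of LookupError) → output = 57.
4. `except Exception` is not reached.
Result: 57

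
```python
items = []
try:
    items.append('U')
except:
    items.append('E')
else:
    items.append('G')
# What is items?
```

Step-by-step execution trace:
1. try: `items.append('U')` → items = ['U']. No exception raised.
2. `except` is skipped.
3. `else` runs (try completed without exception): `items.append('G')` → items = ['U', 'G'].
Result: ['U', 'G']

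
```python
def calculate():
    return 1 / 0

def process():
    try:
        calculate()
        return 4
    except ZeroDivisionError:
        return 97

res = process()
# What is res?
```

Step-by-step execution trace:
1. `process()` calls `calculate()`.
2. `calculate()` evaluates `1 / 0`, which raises ZeroDivisionError; it propagates to the caller.
3. `return 4` is not reached.
4. `except ZeroDivisionError` in process matches → returns 97.
5. res = 97.
Result: 97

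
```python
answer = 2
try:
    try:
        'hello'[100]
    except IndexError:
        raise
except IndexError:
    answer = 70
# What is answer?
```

Step-by-step execution trace:
1. Inner try: `'hello'[100]` raises IndexError.
2. Inner `except IndexError` matches; bare `raise` re-raises the same IndexError.
3. Outer `except IndexError` matches → answer = 70.
Result: 70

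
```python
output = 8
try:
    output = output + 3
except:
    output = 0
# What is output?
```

Step-by-step execution trace:
1. output starts at 8.
2. try: `output = output + 3` → output = 11. No exception raised.
3. `except` is skipped.
Result: 11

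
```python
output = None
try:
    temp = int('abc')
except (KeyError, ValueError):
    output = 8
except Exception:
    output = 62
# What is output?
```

Step-by-step execution trace:
1. `temp = int('abc')` raises ValueError.
2. `except (KeyError, ValueError)` matches (ValueError is in the tuple) → output = 8.
3. `except Exception` is not reached.
Result: 8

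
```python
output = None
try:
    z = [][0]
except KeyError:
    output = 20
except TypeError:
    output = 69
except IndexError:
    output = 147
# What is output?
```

Step-by-step execution trace:
1. `z = [][0]` raises IndexError.
2. `except KeyError` does not match IndexError; skipped.
3. `except TypeError` does not match IndexError; skipped.
4. `except IndexError` matches → output = 147.
Result: 147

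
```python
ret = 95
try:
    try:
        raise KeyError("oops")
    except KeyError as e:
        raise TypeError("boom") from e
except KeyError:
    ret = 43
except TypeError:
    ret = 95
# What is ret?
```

Step-by-step execution trace:
1. Inner try raises KeyError; inner `except KeyError as e` catches it.
2. `raise TypeError(...) from e` raises TypeError (KeyError is attached as __cause__, but only TypeError is active).
3. Outer `except KeyError` does not match TypeError; skipped.
4. Outer `except TypeError` matches → ret = 95.
Result: 95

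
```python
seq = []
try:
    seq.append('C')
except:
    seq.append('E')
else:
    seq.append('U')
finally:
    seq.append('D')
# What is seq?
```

Step-by-step execution trace:
1. try: `seq.append('C')` → seq = ['C']. No exception raised.
2. `except` is skipped.
3. `else` runs: `seq.append('U')` → seq = ['C', 'U'].
4. `finally` always runs: `seq.append('D')` → seq = ['C', 'U', 'D'].
Result: ['C', 'U', 'D']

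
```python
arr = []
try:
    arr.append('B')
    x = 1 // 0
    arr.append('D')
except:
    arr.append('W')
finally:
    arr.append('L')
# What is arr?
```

Step-by-step execution trace:
1. try: `arr.append('B')` → arr = ['B'].
2. `x = 1 // 0` raises ZeroDivisionError; `arr.append('D')` is not reached.
3. bare `except` matches → `arr.append('W')` → arr = ['B', 'W'].
4. finally always runs: `arr.append('L')` → arr = ['B', 'W', 'L'].
Result: ['B', 'W', 'L']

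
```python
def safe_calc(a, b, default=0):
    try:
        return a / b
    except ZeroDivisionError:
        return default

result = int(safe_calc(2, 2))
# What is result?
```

Step-by-step execution trace:
1. `safe_calc(2, 2)` enters try: `return 2 / 2` → returns 1.0. No exception raised.
2. `except ZeroDivisionError` is skipped.
3. `int(1.0)` → 1 → result = 1.
Result: 1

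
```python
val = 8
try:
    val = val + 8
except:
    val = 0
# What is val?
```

Step-by-step execution trace:
1. val starts at 8.
2. try: `val = val + 8` → val = 16. No exception raised.
3. `except` is skipped.
Result: 16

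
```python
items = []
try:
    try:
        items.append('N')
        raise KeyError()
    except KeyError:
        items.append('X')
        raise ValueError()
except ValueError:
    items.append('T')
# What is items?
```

Step-by-step execution trace:
1. Inner try: `items.append('N')` → items = ['N'].
2. `raise KeyError()` raises KeyError.
3. Inner `except KeyError` matches → `items.append('X')` → items = ['N', 'X'].
4. `raise ValueError()` raises ValueError; propagates to outer try.
5. Outer `except ValueError` matches → `items.append('T')` → items = ['N', 'X', 'T'].
Result: ['N', 'X', 'T']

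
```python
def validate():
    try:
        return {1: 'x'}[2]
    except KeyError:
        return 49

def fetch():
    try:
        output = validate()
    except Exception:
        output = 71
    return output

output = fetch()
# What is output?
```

Step-by-step execution trace:
1. `fetch()` calls `validate()`.
2. In validate: `{1: 'x'}[2]` raises KeyError; `except KeyError` catches it → returns 49.
3. In fetch: `output = validate()` → output = 49. No exception reaches fetch.
4. `except Exception` is skipped; fetch returns 49.
5. output = 49.
Result: 49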